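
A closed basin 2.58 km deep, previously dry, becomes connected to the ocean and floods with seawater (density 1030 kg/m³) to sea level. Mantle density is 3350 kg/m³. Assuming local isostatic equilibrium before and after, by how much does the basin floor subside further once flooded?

1.15 km

After flooding the water column is d + s deep. Its weight must equal the weight of mantle displaced by the extra subsidence s: (d + s) ρ_w = s ρ_m.
s = d ρ_w / (ρ_m − ρ_w) = 2.58 km × 1030/(3350 − 1030) = 1.15 km.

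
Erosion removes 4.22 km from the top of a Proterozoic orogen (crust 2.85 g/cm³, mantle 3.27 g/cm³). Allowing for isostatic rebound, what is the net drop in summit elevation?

Rebound u = e ρ_c/ρ_m = 4.22 km × 2.85/3.27 = 3.678 km.
Net surface drop = e − u = 4.22 km − 3.678 km = e (ρ_m − ρ_c)/ρ_m = 0.542 km.

0.542 km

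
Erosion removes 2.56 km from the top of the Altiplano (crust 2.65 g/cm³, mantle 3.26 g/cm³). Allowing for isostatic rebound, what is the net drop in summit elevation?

0.479 km

Rebound u = e ρ_c/ρ_m = 2.56 km × 2.65/3.26 = 2.081 km.
Net surface drop = e − u = 2.56 km − 2.081 km = e (ρ_m − ρ_c)/ρ_m = 0.479 km.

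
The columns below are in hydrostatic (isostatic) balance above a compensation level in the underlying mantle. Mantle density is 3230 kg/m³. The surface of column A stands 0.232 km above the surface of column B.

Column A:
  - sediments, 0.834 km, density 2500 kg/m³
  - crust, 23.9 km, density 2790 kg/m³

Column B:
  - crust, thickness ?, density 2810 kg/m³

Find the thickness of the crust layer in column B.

Take the compensation level at the base of the deeper column (depth z_c below the surface of column A) and equate Σ ρ_i t_i down to z_c; mantle fills any gap and the z_c terms cancel.
Column A: 0.834×2500 + 23.9×2790 + (z_c − 24.734)×3230
Column B: 0.232×0 + x×2810 + (z_c − 0.232 − 0 − x)×3230
The z_c×3230 term appears on both sides and cancels. Collect the known terms of each column as K = Σ(ρt)_known − 3230 × (depth of known layers): K_A = 68766 − 3230×24.734 = −11124.82; K_B = 0 − 3230×(0.232 + 0) = −749.36.
Balance: K_A = K_B − x×(3230 − 2810), so x = (K_B − K_A)/(3230 − 2810) = 10375.5/420 = 24.7 km.

24.7 km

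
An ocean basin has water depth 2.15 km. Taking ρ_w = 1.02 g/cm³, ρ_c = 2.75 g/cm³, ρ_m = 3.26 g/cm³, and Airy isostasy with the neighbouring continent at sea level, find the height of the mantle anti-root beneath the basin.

7.29 km

Balancing pressure at the compensation depth: replacing crust with seawater at the top is compensated by replacing crust with mantle at the base: d (ρ_c − ρ_w) = a (ρ_m − ρ_c).
a = d (ρ_c − ρ_w)/(ρ_m − ρ_c) = 2.15 km × 1.73/0.51 = 7.29 km.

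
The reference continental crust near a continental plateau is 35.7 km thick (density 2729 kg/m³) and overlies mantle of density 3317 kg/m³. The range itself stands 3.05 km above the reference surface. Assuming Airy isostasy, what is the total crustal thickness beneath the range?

52.9 km

Root depth r = h ρ_c / (ρ_m − ρ_c) = 3.05 km × 2729 / 588 = 14.16 km.
Total thickness = T + h + r = 35.7 km + 3.05 km + 14.16 km = 52.9 km.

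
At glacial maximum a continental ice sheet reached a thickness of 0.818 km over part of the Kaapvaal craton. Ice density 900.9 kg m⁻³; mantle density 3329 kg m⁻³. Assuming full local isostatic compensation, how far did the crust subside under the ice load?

Isostatic balance requires: the ice load ρ_ice t is balanced by mantle displaced below, ρ_m s.
s = t ρ_ice / ρ_m = 0.818 km × 900.9/3329 = 0.221 km.

0.221 km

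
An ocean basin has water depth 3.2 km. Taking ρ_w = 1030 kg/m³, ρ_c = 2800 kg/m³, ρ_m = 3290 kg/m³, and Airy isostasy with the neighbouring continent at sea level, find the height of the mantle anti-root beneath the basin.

11.6 km

In Airy isostatic equilibrium: replacing crust with seawater at the top is compensated by replacing crust with mantle at the base: d (ρ_c − ρ_w) = a (ρ_m − ρ_c).
a = d (ρ_c − ρ_w)/(ρ_m − ρ_c) = 3.2 km × 1770/490 = 11.6 km.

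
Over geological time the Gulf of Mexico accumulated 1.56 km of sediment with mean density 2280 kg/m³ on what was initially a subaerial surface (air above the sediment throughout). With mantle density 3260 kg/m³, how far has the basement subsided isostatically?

Subaerial load: s = t ρ_sed / ρ_m = 1.56 km × 2280/3260 = 1.09 km.

1.09 km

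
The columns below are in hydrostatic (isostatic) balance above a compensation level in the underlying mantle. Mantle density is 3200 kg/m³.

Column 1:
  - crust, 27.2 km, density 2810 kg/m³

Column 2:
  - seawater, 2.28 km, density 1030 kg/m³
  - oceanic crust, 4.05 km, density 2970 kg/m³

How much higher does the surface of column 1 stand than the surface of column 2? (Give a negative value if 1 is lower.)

1.48 km

For any compensation level in the mantle, the mantle terms cancel and isostasy reduces to e = (Σt_1 − Σt_2) − (Σ(ρt)_1 − Σ(ρt)_2) / ρ_m.
Σt_1 = 27.2 km; Σt_2 = 6.33 km; Σ(ρt)_1 = 76432; Σ(ρt)_2 = 14376.9 (in km·kg/m³).
e = (27.2 − 6.33) − (76432 − 14376.9) / 3200 = 1.48 km.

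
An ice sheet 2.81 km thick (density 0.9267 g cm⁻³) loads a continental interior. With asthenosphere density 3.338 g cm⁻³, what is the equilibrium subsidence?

0.78 km

In Airy isostatic equilibrium: the ice load ρ_ice t is balanced by mantle displaced below, ρ_m s.
s = t ρ_ice / ρ_m = 2.81 km × 0.9267/3.338 = 0.78 km.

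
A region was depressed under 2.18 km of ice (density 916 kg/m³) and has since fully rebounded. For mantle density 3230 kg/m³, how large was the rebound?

Removing the load lets mantle flow back in; uplift u satisfies ρ_ice t = ρ_m u.
u = t ρ_ice/ρ_m = 2.18 km × 916/3230 = 0.618 km.

0.618 km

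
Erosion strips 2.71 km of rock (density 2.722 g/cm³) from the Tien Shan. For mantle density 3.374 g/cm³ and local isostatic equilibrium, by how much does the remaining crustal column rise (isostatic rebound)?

Unloading: uplift u = e ρ_c/ρ_m = 2.71 km × 2.722/3.374 = 2.19 km.

2.19 km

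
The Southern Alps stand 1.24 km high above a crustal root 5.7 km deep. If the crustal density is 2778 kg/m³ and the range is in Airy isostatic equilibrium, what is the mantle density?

3380 kg/m³

Airy balance: ρ_c h = (ρ_m − ρ_c) r → ρ_m = ρ_c (1 + h/r).
ρ_m = 2778 × (1 + 1.24 km/5.7 km) = 3380 kg/m³.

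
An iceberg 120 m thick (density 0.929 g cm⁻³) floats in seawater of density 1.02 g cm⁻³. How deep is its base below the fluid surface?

109 m

Draft d = t ρ_obj/ρ_fluid = 120 m × 0.929/1.02 = 109 m.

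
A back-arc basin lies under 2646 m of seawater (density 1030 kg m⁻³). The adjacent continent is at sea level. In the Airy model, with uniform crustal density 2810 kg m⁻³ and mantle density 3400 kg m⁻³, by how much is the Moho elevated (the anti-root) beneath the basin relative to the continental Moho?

7980 m

By Archimedes' principle applied to the lithosphere: replacing crust with seawater at the top is compensated by replacing crust with mantle at the base: d (ρ_c − ρ_w) = a (ρ_m − ρ_c).
a = d (ρ_c − ρ_w)/(ρ_m − ρ_c) = 2646 m × 1780/590 = 7980 m.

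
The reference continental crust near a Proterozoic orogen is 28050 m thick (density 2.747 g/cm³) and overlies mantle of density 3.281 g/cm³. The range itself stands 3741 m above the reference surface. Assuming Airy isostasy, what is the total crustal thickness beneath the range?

Root depth r = h ρ_c / (ρ_m − ρ_c) = 3741 m × 2.747 / 0.534 = 19240 m.
Total thickness = T + h + r = 28050 m + 3741 m + 19240 m = 51000 m.

51000 m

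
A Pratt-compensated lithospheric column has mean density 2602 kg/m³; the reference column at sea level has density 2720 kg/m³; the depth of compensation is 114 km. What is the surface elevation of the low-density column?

ρ_ref D = ρ (D + h) → h = D (ρ_ref − ρ)/ρ.
h = 114 km × (2720 − 2602)/2602 = 5.17 km.

5.17 km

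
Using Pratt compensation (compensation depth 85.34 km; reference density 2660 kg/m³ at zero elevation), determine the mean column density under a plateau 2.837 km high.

Pratt balance: ρ_ref D = ρ (D + h).
ρ = ρ_ref D/(D + h) = 2660 × 85.34 km/(85.34 km + 2.837 km) = 2570 kg/m³.

2570 kg/m³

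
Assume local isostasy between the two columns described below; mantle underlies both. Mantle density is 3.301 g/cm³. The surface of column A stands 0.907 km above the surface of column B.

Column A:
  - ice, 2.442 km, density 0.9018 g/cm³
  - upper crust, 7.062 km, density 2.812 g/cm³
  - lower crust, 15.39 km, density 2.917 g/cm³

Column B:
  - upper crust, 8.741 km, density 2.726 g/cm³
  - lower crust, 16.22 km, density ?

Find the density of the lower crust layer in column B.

2.86 g/cm³

Take the compensation level at the base of the deeper column (depth z_c below the surface of column A) and equate Σ ρ_i t_i down to z_c; mantle fills any gap and the z_c terms cancel.
Column A: 2.442×0.9018 + 7.062×2.812 + 15.39×2.917 + (z_c − 24.894)×3.301
Column B: 0.907×0 + 8.741×2.726 + 16.22×ρ + (z_c − 0.907 − 24.961)×3.301
The z_c×3.301 term appears on both sides and cancels. Collect the known terms of each column as K = Σ(ρt)_known − 3.301 × (depth of known layers): K_A = 66.9531696 − 3.301×24.894 = −15.2219244; K_B = 23.827966 − 3.301×(0.907 + 24.961) = −61.562302.
Balance: K_A = K_B + 16.22×ρ, so ρ = (K_A − K_B)/16.22 = 46.3404/16.22 = 2.86 g/cm³.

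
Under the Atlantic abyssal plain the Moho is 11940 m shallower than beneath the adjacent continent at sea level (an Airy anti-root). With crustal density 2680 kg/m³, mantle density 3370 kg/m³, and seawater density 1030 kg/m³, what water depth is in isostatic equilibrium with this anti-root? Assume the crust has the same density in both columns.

4990 m

Replacing a thickness d of crust by seawater at the top must be balanced by replacing crust with mantle at the base: d (ρ_c − ρ_w) = a (ρ_m − ρ_c).
d = a (ρ_m − ρ_c)/(ρ_c − ρ_w) = 11940 m × 690/1650 = 4990 m.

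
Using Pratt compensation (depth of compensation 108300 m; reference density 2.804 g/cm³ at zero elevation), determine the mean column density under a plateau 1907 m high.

Pratt balance: ρ_ref D = ρ (D + h).
ρ = ρ_ref D/(D + h) = 2.804 × 108300 m/(108300 m + 1907 m) = 2.76 g/cm³.

2.76 g/cm³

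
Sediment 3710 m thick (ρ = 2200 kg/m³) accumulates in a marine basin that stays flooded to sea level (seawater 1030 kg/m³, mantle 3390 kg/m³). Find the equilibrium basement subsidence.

1840 m

Submarine loading: the sediment displaces seawater, and the subsidence is in turn flooded, so s (ρ_m − ρ_w) = t (ρ_sed − ρ_w).
s = 3710 m × (2200 − 1030) / (3390 − 1030) = 1840 m.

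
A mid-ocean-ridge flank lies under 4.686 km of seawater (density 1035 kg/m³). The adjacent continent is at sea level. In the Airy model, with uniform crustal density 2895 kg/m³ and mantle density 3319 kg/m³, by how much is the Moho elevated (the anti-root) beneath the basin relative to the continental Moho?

20.6 km

Isostatic balance requires: replacing crust with seawater at the top is compensated by replacing crust with mantle at the base: d (ρ_c − ρ_w) = a (ρ_m − ρ_c).
a = d (ρ_c − ρ_w)/(ρ_m − ρ_c) = 4.686 km × 1860/424 = 20.6 km.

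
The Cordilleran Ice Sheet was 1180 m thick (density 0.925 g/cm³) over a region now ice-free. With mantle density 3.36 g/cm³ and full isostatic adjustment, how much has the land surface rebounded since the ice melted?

325 m

Removing the load lets mantle flow back in; uplift u satisfies ρ_ice t = ρ_m u.
u = t ρ_ice/ρ_m = 1180 m × 0.925/3.36 = 325 m.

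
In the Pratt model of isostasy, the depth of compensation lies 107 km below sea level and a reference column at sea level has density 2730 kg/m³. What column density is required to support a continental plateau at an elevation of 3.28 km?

Pratt balance: ρ_ref D = ρ (D + h).
ρ = ρ_ref D/(D + h) = 2730 × 107 km/(107 km + 3.28 km) = 2650 kg/m³.

2650 kg/m³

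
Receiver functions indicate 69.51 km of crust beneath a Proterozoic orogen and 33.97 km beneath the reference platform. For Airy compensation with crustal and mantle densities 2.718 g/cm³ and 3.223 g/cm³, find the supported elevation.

Excess crust Δ = 69.51 km − 33.97 km = 35.54 km, split between elevation h and root r with h + r = Δ.
Airy balance ρ_c h = (ρ_m − ρ_c) r gives r = h ρ_c/(ρ_m − ρ_c), so h (1 + ρ_c/(ρ_m − ρ_c)) = Δ, i.e. h = Δ (ρ_m − ρ_c)/ρ_m.
h = 35.54 km × 0.505/3.223 = 5.57 km.

5.57 km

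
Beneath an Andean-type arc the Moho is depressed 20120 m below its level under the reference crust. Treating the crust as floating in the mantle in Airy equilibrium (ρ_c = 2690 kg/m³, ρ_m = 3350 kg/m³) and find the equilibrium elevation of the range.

4940 m

Isostatic balance requires: ρ_c h = (ρ_m − ρ_c) r.
h = r (ρ_m − ρ_c) / ρ_c = 20120 m × (3350 − 2690) / 2690 = 4940 m.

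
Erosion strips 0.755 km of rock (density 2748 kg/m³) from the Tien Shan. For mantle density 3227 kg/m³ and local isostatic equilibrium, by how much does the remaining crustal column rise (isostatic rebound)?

0.643 km

Unloading: uplift u = e ρ_c/ρ_m = 0.755 km × 2748/3227 = 0.643 km.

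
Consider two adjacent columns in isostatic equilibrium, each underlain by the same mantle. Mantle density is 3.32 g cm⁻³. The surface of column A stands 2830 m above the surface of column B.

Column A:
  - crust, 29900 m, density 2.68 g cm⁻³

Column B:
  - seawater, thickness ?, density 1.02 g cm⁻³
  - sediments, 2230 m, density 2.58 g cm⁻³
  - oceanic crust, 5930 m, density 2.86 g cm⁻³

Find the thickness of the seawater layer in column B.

Take the compensation level at the base of the deeper column (depth z_c below the surface of column A) and equate Σ ρ_i t_i down to z_c; mantle fills any gap and the z_c terms cancel.
Column A: 29900×2.68 + (z_c − 29900)×3.32
Column B: 2830×0 + x×1.02 + 2230×2.58 + 5930×2.86 + (z_c − 2830 − 8160 − x)×3.32
The z_c×3.32 term appears on both sides and cancels. Collect the known terms of each column as K = Σ(ρt)_known − 3.32 × (depth of known layers): K_A = 80132 − 3.32×29900 = −19136; K_B = 22713.2 − 3.32×(2830 + 8160) = −13773.6.
Balance: K_A = K_B − x×(3.32 − 1.02), so x = (K_B − K_A)/(3.32 − 1.02) = 5362.4/2.3 = 2330 m.

2330 m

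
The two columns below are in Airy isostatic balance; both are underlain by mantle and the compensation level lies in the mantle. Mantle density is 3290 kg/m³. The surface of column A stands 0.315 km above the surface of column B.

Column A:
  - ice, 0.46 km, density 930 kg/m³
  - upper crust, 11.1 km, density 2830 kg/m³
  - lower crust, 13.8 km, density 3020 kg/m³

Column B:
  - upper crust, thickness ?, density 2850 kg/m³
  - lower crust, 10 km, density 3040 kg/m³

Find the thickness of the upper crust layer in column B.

Take the compensation level at the base of the deeper column (depth z_c below the surface of column A) and equate Σ ρ_i t_i down to z_c; mantle fills any gap and the z_c terms cancel.
Column A: 0.46×930 + 11.1×2830 + 13.8×3020 + (z_c − 25.36)×3290
Column B: 0.315×0 + x×2850 + 10×3040 + (z_c − 0.315 − 10 − x)×3290
The z_c×3290 term appears on both sides and cancels. Collect the known terms of each column as K = Σ(ρt)_known − 3290 × (depth of known layers): K_A = 73516.8 − 3290×25.36 = −9917.6; K_B = 30400 − 3290×(0.315 + 10) = −3536.35.
Balance: K_A = K_B − x×(3290 − 2850), so x = (K_B − K_A)/(3290 − 2850) = 6381.25/440 = 14.5 km.

14.5 km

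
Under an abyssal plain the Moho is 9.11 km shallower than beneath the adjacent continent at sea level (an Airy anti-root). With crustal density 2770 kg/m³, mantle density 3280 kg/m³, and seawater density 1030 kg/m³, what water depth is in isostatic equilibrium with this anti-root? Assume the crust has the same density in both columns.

2.67 km

Replacing a thickness d of crust by seawater at the top must be balanced by replacing crust with mantle at the base: d (ρ_c − ρ_w) = a (ρ_m − ρ_c).
d = a (ρ_m − ρ_c)/(ρ_c − ρ_w) = 9.11 km × 510/1740 = 2.67 km.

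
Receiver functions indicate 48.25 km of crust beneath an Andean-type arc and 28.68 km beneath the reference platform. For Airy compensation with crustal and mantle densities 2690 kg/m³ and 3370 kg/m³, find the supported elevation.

3.95 km

Excess crust Δ = 48.25 km − 28.68 km = 19.57 km, split between elevation h and root r with h + r = Δ.
Airy balance ρ_c h = (ρ_m − ρ_c) r gives r = h ρ_c/(ρ_m − ρ_c), so h (1 + ρ_c/(ρ_m − ρ_c)) = Δ, i.e. h = Δ (ρ_m − ρ_c)/ρ_m.
h = 19.57 km × 680/3370 = 3.95 km.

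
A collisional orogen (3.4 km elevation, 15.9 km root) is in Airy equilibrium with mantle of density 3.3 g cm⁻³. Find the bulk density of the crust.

2.72 g cm⁻³

ρ_c h = (ρ_m − ρ_c) r → ρ_c (h + r) = ρ_m r → ρ_c = ρ_m r / (h + r).
ρ_c = 3.3 × 15.9 km / (3.4 km + 15.9 km) = 2.72 g cm⁻³.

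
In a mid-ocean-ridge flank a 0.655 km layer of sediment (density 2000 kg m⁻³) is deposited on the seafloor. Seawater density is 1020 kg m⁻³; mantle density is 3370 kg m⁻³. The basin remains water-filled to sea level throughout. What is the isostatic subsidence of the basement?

Submarine loading: the sediment displaces seawater, and the subsidence is in turn flooded, so s (ρ_m − ρ_w) = t (ρ_sed − ρ_w).
s = 0.655 km × (2000 − 1020) / (3370 − 1020) = 0.273 km.

0.273 km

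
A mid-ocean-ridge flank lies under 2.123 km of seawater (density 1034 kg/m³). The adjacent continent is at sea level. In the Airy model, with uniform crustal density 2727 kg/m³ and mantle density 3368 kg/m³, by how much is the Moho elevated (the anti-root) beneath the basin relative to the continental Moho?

By Archimedes' principle applied to the lithosphere: replacing crust with seawater at the top is compensated by replacing crust with mantle at the base: d (ρ_c − ρ_w) = a (ρ_m − ρ_c).
a = d (ρ_c − ρ_w)/(ρ_m − ρ_c) = 2.123 km × 1693/641 = 5.61 km.

5.61 km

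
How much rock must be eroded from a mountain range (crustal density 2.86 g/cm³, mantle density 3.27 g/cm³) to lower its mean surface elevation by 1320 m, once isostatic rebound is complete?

Net drop Δ = e − u = e − e ρ_c/ρ_m = e (ρ_m − ρ_c)/ρ_m.
e = Δ ρ_m/(ρ_m − ρ_c) = 1320 m × 3.27/0.41 = 10500 m.

10500 m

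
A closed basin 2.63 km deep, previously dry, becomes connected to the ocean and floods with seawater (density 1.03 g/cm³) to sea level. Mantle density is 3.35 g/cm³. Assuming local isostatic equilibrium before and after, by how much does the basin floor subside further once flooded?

1.17 km

After flooding the water column is d + s deep. Its weight must equal the weight of mantle displaced by the extra subsidence s: (d + s) ρ_w = s ρ_m.
s = d ρ_w / (ρ_m − ρ_w) = 2.63 km × 1.03/(3.35 − 1.03) = 1.17 km.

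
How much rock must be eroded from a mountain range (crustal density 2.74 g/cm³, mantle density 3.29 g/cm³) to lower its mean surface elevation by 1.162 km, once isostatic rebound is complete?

Net drop Δ = e − u = e − e ρ_c/ρ_m = e (ρ_m − ρ_c)/ρ_m.
e = Δ ρ_m/(ρ_m − ρ_c) = 1.162 km × 3.29/0.55 = 6.95 km.

6.95 km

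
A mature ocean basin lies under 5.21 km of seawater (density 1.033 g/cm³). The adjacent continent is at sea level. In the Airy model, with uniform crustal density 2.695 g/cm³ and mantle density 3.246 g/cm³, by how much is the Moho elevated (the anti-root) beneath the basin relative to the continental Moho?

15.7 km

Equating mass per unit area of the two columns: replacing crust with seawater at the top is compensated by replacing crust with mantle at the base: d (ρ_c − ρ_w) = a (ρ_m − ρ_c).
a = d (ρ_c − ρ_w)/(ρ_m − ρ_c) = 5.21 km × 1.662/0.551 = 15.7 km.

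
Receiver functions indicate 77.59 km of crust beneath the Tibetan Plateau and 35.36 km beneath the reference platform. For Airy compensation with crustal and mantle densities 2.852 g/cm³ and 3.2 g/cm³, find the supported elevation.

Excess crust Δ = 77.59 km − 35.36 km = 42.23 km, split between elevation h and root r with h + r = Δ.
Airy balance ρ_c h = (ρ_m − ρ_c) r gives r = h ρ_c/(ρ_m − ρ_c), so h (1 + ρ_c/(ρ_m − ρ_c)) = Δ, i.e. h = Δ (ρ_m − ρ_c)/ρ_m.
h = 42.23 km × 0.348/3.2 = 4.59 km.

4.59 km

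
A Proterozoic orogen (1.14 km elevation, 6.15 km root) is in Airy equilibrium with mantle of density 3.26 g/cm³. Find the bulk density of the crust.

2.75 g/cm³

ρ_c h = (ρ_m − ρ_c) r → ρ_c (h + r) = ρ_m r → ρ_c = ρ_m r / (h + r).
ρ_c = 3.26 × 6.15 km / (1.14 km + 6.15 km) = 2.75 g/cm³.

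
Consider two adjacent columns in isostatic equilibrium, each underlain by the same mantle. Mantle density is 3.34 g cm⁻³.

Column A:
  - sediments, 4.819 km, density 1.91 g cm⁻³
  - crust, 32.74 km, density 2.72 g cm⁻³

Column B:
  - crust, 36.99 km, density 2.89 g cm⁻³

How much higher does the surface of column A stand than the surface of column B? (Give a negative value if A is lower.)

For any compensation level in the mantle, the mantle terms cancel and isostasy reduces to e = (Σt_A − Σt_B) − (Σ(ρt)_A − Σ(ρt)_B) / ρ_m.
Σt_A = 37.559 km; Σt_B = 36.99 km; Σ(ρt)_A = 98.25709; Σ(ρt)_B = 106.9011 (in km·g cm⁻³).
e = (37.559 − 36.99) − (98.25709 − 106.9011) / 3.34 = 3.16 km.

3.16 km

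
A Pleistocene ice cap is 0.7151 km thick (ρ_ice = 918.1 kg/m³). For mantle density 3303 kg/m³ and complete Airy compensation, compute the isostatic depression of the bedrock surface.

Isostatic balance requires: the ice load ρ_ice t is balanced by mantle displaced below, ρ_m s.
s = t ρ_ice / ρ_m = 0.7151 km × 918.1/3303 = 0.199 km.

0.199 km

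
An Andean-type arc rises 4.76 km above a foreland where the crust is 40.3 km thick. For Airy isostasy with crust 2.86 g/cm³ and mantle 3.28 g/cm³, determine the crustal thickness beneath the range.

Root depth r = h ρ_c / (ρ_m − ρ_c) = 4.76 km × 2.86 / 0.42 = 32.41 km.
Total thickness = T + h + r = 40.3 km + 4.76 km + 32.41 km = 77.5 km.

77.5 km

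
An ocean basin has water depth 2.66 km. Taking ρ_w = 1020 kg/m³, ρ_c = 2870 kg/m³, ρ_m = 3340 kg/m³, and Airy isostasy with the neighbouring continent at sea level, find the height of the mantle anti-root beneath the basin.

10.5 km

By Archimedes' principle applied to the lithosphere: replacing crust with seawater at the top is compensated by replacing crust with mantle at the base: d (ρ_c − ρ_w) = a (ρ_m − ρ_c).
a = d (ρ_c − ρ_w)/(ρ_m − ρ_c) = 2.66 km × 1850/470 = 10.5 km.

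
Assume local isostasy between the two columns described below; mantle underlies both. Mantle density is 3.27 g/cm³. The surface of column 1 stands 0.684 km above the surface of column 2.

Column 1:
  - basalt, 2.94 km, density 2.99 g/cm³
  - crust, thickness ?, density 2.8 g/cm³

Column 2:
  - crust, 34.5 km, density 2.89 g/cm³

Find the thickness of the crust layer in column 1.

30.9 km

Take the compensation level at the base of the deeper column (depth z_c below the surface of column 1) and equate Σ ρ_i t_i down to z_c; mantle fills any gap and the z_c terms cancel.
Column 1: 2.94×2.99 + x×2.8 + (z_c − 2.94 − x)×3.27
Column 2: 0.684×0 + 34.5×2.89 + (z_c − 0.684 − 34.5)×3.27
The z_c×3.27 term appears on both sides and cancels. Collect the known terms of each column as K = Σ(ρt)_known − 3.27 × (depth of known layers): K_1 = 8.7906 − 3.27×2.94 = −0.8232; K_2 = 99.705 − 3.27×(0.684 + 34.5) = −15.34668.
Balance: K_1 − x×(3.27 − 2.8) = K_2, so x = (K_1 − K_2)/(3.27 − 2.8) = 14.5235/0.47 = 30.9 km.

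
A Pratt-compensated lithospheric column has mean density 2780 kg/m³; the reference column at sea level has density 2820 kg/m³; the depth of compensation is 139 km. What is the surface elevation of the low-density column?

ρ_ref D = ρ (D + h) → h = D (ρ_ref − ρ)/ρ.
h = 139 km × (2820 − 2780)/2780 = 2 km.

2 km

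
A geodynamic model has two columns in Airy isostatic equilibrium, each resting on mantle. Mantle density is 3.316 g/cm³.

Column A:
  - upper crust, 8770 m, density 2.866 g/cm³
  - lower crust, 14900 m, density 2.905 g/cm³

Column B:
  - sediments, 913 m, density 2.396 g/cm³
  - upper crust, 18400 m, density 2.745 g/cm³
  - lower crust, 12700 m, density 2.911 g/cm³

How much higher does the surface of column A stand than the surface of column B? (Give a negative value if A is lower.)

−1940 m

For any compensation level in the mantle, the mantle terms cancel and isostasy reduces to e = (Σt_A − Σt_B) − (Σ(ρt)_A − Σ(ρt)_B) / ρ_m.
Σt_A = 23670 m; Σt_B = 32013 m; Σ(ρt)_A = 68419.32; Σ(ρt)_B = 89665.248 (in m·g/cm³).
e = (23670 − 32013) − (68419.32 − 89665.248) / 3.316 = −1940 m.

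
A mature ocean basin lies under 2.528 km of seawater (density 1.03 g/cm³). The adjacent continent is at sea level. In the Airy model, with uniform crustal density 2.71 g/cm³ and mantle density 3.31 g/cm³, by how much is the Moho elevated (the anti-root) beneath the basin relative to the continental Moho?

7.08 km

By Archimedes' principle applied to the lithosphere: replacing crust with seawater at the top is compensated by replacing crust with mantle at the base: d (ρ_c − ρ_w) = a (ρ_m − ρ_c).
a = d (ρ_c − ρ_w)/(ρ_m − ρ_c) = 2.528 km × 1.68/0.6 = 7.08 km.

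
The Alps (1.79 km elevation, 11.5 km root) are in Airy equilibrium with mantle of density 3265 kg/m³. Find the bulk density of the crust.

2830 kg/m³

ρ_c h = (ρ_m − ρ_c) r → ρ_c (h + r) = ρ_m r → ρ_c = ρ_m r / (h + r).
ρ_c = 3265 × 11.5 km / (1.79 km + 11.5 km) = 2830 kg/m³.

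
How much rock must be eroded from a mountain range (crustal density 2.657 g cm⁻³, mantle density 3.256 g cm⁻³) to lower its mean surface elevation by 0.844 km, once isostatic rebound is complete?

Net drop Δ = e − u = e − e ρ_c/ρ_m = e (ρ_m − ρ_c)/ρ_m.
e = Δ ρ_m/(ρ_m − ρ_c) = 0.844 km × 3.256/0.599 = 4.59 km.

4.59 km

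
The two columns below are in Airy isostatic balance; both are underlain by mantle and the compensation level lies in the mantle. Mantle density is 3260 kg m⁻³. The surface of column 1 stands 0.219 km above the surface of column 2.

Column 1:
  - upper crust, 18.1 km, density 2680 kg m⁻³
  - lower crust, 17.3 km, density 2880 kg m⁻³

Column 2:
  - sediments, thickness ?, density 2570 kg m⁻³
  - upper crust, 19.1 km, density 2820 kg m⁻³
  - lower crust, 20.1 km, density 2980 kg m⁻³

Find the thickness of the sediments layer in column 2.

Take the compensation level at the base of the deeper column (depth z_c below the surface of column 1) and equate Σ ρ_i t_i down to z_c; mantle fills any gap and the z_c terms cancel.
Column 1: 18.1×2680 + 17.3×2880 + (z_c − 35.4)×3260
Column 2: 0.219×0 + x×2570 + 19.1×2820 + 20.1×2980 + (z_c − 0.219 − 39.2 − x)×3260
The z_c×3260 term appears on both sides and cancels. Collect the known terms of each column as K = Σ(ρt)_known − 3260 × (depth of known layers): K_1 = 98332 − 3260×35.4 = −17072; K_2 = 113760 − 3260×(0.219 + 39.2) = −14745.94.
Balance: K_1 = K_2 − x×(3260 − 2570), so x = (K_2 − K_1)/(3260 − 2570) = 2326.06/690 = 3.37 km.

3.37 km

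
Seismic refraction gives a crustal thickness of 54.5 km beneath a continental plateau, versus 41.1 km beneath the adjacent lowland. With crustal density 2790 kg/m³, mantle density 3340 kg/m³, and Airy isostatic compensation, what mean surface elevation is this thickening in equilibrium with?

2.21 km

Excess crust Δ = 54.5 km − 41.1 km = 13.4 km, split between elevation h and root r with h + r = Δ.
Airy balance ρ_c h = (ρ_m − ρ_c) r gives r = h ρ_c/(ρ_m − ρ_c), so h (1 + ρ_c/(ρ_m − ρ_c)) = Δ, i.e. h = Δ (ρ_m − ρ_c)/ρ_m.
h = 13.4 km × 550/3340 = 2.21 km.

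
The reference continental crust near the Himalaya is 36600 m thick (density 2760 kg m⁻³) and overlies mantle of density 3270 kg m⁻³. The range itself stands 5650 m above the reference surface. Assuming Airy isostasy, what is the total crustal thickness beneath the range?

Root depth r = h ρ_c / (ρ_m − ρ_c) = 5650 m × 2760 / 510 = 30580 m.
Total thickness = T + h + r = 36600 m + 5650 m + 30580 m = 72800 m.

72800 m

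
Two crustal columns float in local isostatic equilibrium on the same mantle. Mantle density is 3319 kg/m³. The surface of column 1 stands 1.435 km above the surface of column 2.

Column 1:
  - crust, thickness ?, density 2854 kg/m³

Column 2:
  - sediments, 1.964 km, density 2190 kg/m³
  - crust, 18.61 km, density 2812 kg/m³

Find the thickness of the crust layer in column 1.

35.3 km

Take the compensation level at the base of the deeper column (depth z_c below the surface of column 1) and equate Σ ρ_i t_i down to z_c; mantle fills any gap and the z_c terms cancel.
Column 1: x×2854 + (z_c − 0 − x)×3319
Column 2: 1.435×0 + 1.964×2190 + 18.61×2812 + (z_c − 1.435 − 20.574)×3319
The z_c×3319 term appears on both sides and cancels. Collect the known terms of each column as K = Σ(ρt)_known − 3319 × (depth of known layers): K_1 = 0 − 3319×0 = 0; K_2 = 56632.48 − 3319×(1.435 + 20.574) = −16415.391.
Balance: K_1 − x×(3319 − 2854) = K_2, so x = (K_1 − K_2)/(3319 − 2854) = 16415.4/465 = 35.3 km.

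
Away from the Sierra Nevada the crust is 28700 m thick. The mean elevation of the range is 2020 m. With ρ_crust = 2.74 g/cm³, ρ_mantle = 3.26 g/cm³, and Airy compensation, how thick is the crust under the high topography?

Root depth r = h ρ_c / (ρ_m − ρ_c) = 2020 m × 2.74 / 0.52 = 10640 m.
Total thickness = T + h + r = 28700 m + 2020 m + 10640 m = 41400 m.

41400 m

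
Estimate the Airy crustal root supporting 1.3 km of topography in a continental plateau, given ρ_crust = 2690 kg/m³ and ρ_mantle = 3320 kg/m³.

Equating mass per unit area of the two columns: the weight of the topography is balanced by the buoyancy of the root, ρ_c h = (ρ_m − ρ_c) r.
r = h · ρ_c / (ρ_m − ρ_c) = 1.3 km × 2690 / (3320 − 2690) = 5.55 km.

5.55 km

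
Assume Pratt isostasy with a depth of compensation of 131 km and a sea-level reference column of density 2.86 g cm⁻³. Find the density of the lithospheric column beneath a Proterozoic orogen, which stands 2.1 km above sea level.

Pratt balance: ρ_ref D = ρ (D + h).
ρ = ρ_ref D/(D + h) = 2.86 × 131 km/(131 km + 2.1 km) = 2.81 g cm⁻³.

2.81 g cm⁻³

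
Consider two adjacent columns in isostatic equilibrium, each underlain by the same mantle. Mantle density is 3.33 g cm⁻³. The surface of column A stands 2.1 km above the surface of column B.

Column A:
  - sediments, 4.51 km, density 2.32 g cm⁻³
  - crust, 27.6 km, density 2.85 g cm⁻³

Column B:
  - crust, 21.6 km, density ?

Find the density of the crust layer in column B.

2.83 g cm⁻³

Take the compensation level at the base of the deeper column (depth z_c below the surface of column A) and equate Σ ρ_i t_i down to z_c; mantle fills any gap and the z_c terms cancel.
Column A: 4.51×2.32 + 27.6×2.85 + (z_c − 32.11)×3.33
Column B: 2.1×0 + 21.6×ρ + (z_c − 2.1 − 21.6)×3.33
The z_c×3.33 term appears on both sides and cancels. Collect the known terms of each column as K = Σ(ρt)_known − 3.33 × (depth of known layers): K_A = 89.1232 − 3.33×32.11 = −17.8031; K_B = 0 − 3.33×(2.1 + 21.6) = −78.921.
Balance: K_A = K_B + 21.6×ρ, so ρ = (K_A − K_B)/21.6 = 61.1179/21.6 = 2.83 g cm⁻³.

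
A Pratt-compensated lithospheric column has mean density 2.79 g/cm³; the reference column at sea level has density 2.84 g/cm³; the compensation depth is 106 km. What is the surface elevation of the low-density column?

ρ_ref D = ρ (D + h) → h = D (ρ_ref − ρ)/ρ.
h = 106 km × (2.84 − 2.79)/2.79 = 1.9 km.

1.9 km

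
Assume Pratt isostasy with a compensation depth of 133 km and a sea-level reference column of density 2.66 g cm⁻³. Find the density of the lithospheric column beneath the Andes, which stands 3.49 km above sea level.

Pratt balance: ρ_ref D = ρ (D + h).
ρ = ρ_ref D/(D + h) = 2.66 × 133 km/(133 km + 3.49 km) = 2.59 g cm⁻³.

2.59 g cm⁻³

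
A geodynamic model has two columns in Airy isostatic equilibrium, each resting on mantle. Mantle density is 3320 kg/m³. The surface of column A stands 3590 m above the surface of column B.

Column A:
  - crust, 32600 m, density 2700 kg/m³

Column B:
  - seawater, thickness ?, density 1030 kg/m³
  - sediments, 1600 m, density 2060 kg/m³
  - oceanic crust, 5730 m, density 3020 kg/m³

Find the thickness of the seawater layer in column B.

1990 m

Take the compensation level at the base of the deeper column (depth z_c below the surface of column A) and equate Σ ρ_i t_i down to z_c; mantle fills any gap and the z_c terms cancel.
Column A: 32600×2700 + (z_c − 32600)×3320
Column B: 3590×0 + x×1030 + 1600×2060 + 5730×3020 + (z_c − 3590 − 7330 − x)×3320
The z_c×3320 term appears on both sides and cancels. Collect the known terms of each column as K = Σ(ρt)_known − 3320 × (depth of known layers): K_A = 88020000 − 3320×32600 = −20212000; K_B = 20600600 − 3320×(3590 + 7330) = −15653800.
Balance: K_A = K_B − x×(3320 − 1030), so x = (K_B − K_A)/(3320 − 1030) = 4558200/2290 = 1990 m.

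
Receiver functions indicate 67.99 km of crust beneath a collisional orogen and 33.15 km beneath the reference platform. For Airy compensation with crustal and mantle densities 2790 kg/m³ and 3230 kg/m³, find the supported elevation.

Excess crust Δ = 67.99 km − 33.15 km = 34.84 km, split between elevation h and root r with h + r = Δ.
Airy balance ρ_c h = (ρ_m − ρ_c) r gives r = h ρ_c/(ρ_m − ρ_c), so h (1 + ρ_c/(ρ_m − ρ_c)) = Δ, i.e. h = Δ (ρ_m − ρ_c)/ρ_m.
h = 34.84 km × 440/3230 = 4.75 km.

4.75 km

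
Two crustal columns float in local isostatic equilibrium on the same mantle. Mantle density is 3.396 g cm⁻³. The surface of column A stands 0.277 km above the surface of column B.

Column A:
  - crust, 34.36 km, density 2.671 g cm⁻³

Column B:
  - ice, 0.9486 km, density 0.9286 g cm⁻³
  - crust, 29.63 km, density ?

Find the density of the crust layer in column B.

Take the compensation level at the base of the deeper column (depth z_c below the surface of column A) and equate Σ ρ_i t_i down to z_c; mantle fills any gap and the z_c terms cancel.
Column A: 34.36×2.671 + (z_c − 34.36)×3.396
Column B: 0.277×0 + 0.9486×0.9286 + 29.63×ρ + (z_c − 0.277 − 30.5786)×3.396
The z_c×3.396 term appears on both sides and cancels. Collect the known terms of each column as K = Σ(ρt)_known − 3.396 × (depth of known layers): K_A = 91.77556 − 3.396×34.36 = −24.911; K_B = 0.88086996 − 3.396×(0.277 + 30.5786) = −103.904748.
Balance: K_A = K_B + 29.63×ρ, so ρ = (K_A − K_B)/29.63 = 78.9937/29.63 = 2.67 g cm⁻³.

2.67 g cm⁻³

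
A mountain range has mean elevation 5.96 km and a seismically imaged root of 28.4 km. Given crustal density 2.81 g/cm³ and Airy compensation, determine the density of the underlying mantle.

3.4 g/cm³

Airy balance: ρ_c h = (ρ_m − ρ_c) r → ρ_m = ρ_c (1 + h/r).
ρ_m = 2.81 × (1 + 5.96 km/28.4 km) = 3.4 g/cm³.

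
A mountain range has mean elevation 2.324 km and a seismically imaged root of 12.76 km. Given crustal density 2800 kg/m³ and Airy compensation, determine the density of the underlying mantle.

3310 kg/m³

Airy balance: ρ_c h = (ρ_m − ρ_c) r → ρ_m = ρ_c (1 + h/r).
ρ_m = 2800 × (1 + 2.324 km/12.76 km) = 3310 kg/m³.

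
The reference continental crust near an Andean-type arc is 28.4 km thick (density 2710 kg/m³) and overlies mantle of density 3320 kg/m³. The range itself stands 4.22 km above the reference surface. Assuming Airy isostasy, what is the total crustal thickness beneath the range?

Root depth r = h ρ_c / (ρ_m − ρ_c) = 4.22 km × 2710 / 610 = 18.75 km.
Total thickness = T + h + r = 28.4 km + 4.22 km + 18.75 km = 51.4 km.

51.4 km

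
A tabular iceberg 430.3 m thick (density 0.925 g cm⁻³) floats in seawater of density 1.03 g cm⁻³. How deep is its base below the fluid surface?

Draft d = t ρ_obj/ρ_fluid = 430.3 m × 0.925/1.03 = 386 m.

386 m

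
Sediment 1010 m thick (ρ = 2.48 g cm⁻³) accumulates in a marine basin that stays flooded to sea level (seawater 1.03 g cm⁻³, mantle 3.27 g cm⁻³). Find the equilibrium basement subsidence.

654 m

Submarine loading: the sediment displaces seawater, and the subsidence is in turn flooded, so s (ρ_m − ρ_w) = t (ρ_sed − ρ_w).
s = 1010 m × (2.48 − 1.03) / (3.27 − 1.03) = 654 m.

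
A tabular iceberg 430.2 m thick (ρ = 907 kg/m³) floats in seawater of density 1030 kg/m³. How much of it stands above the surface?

Floating equilibrium: submerged depth d = t ρ_obj/ρ_fluid = 430.2 m × 907/1030 = 378.8 m.
Freeboard = t − d = 430.2 m − 378.8 m = 51.4 m.

51.4 m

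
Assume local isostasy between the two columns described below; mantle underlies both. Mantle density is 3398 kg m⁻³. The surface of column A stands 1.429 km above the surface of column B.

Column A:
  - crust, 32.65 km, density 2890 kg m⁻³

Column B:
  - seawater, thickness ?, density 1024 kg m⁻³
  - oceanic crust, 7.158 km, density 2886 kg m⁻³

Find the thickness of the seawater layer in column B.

Take the compensation level at the base of the deeper column (depth z_c below the surface of column A) and equate Σ ρ_i t_i down to z_c; mantle fills any gap and the z_c terms cancel.
Column A: 32.65×2890 + (z_c − 32.65)×3398
Column B: 1.429×0 + x×1024 + 7.158×2886 + (z_c − 1.429 − 7.158 − x)×3398
The z_c×3398 term appears on both sides and cancels. Collect the known terms of each column as K = Σ(ρt)_known − 3398 × (depth of known layers): K_A = 94358.5 − 3398×32.65 = −16586.2; K_B = 20657.988 − 3398×(1.429 + 7.158) = −8520.638.
Balance: K_A = K_B − x×(3398 − 1024), so x = (K_B − K_A)/(3398 − 1024) = 8065.56/2374 = 3.4 km.

3.4 km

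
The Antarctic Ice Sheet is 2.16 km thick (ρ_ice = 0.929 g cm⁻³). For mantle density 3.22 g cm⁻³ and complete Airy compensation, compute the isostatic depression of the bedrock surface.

For local isostatic compensation: the ice load ρ_ice t is balanced by mantle displaced below, ρ_m s.
s = t ρ_ice / ρ_m = 2.16 km × 0.929/3.22 = 0.623 km.

0.623 km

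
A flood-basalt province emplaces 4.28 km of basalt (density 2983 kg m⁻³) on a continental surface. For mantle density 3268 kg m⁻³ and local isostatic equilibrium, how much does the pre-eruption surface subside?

3.91 km

Subaerial loading: s = t ρ_load / ρ_m.
s = 4.28 km × 2983/3268 = 3.91 km.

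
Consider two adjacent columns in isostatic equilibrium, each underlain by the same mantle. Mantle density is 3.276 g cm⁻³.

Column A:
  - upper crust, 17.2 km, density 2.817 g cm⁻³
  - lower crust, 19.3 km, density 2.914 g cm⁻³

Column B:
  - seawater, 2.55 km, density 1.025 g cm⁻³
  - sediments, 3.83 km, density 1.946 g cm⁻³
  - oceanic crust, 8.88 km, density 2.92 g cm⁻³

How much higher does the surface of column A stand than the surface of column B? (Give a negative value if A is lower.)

For any compensation level in the mantle, the mantle terms cancel and isostasy reduces to e = (Σt_A − Σt_B) − (Σ(ρt)_A − Σ(ρt)_B) / ρ_m.
Σt_A = 36.5 km; Σt_B = 15.26 km; Σ(ρt)_A = 104.6926; Σ(ρt)_B = 35.99653 (in km·g cm⁻³).
e = (36.5 − 15.26) − (104.6926 − 35.99653) / 3.276 = 0.271 km.

0.271 km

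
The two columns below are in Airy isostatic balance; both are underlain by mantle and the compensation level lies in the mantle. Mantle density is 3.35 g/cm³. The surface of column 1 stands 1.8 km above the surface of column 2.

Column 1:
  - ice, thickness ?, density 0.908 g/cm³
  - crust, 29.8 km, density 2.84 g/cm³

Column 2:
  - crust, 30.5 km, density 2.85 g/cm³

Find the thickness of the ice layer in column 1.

2.49 km

Take the compensation level at the base of the deeper column (depth z_c below the surface of column 1) and equate Σ ρ_i t_i down to z_c; mantle fills any gap and the z_c terms cancel.
Column 1: x×0.908 + 29.8×2.84 + (z_c − 29.8 − x)×3.35
Column 2: 1.8×0 + 30.5×2.85 + (z_c − 1.8 − 30.5)×3.35
The z_c×3.35 term appears on both sides and cancels. Collect the known terms of each column as K = Σ(ρt)_known − 3.35 × (depth of known layers): K_1 = 84.632 − 3.35×29.8 = −15.198; K_2 = 86.925 − 3.35×(1.8 + 30.5) = −21.28.
Balance: K_1 − x×(3.35 − 0.908) = K_2, so x = (K_1 − K_2)/(3.35 − 0.908) = 6.082/2.442 = 2.49 km.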